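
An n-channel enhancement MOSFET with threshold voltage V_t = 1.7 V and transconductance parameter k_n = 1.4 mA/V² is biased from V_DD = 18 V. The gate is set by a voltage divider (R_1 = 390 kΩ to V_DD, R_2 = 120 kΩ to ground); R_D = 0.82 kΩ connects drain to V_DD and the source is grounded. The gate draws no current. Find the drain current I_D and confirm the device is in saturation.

I_D ≈ 4.5 mA

V_G = V_DD·R_2/(R_1+R_2) = 18×120/510 = 4.24 V. With the source grounded, V_GS = V_G = 4.24 V.
Assume saturation: I_D = (k_n/2)(V_GS − V_t)² = (1.4/2)×(4.24 − 1.7)² = 0.7×2.54² = 4.5 mA.
V_DS = V_DD − I_D·R_D = 18 − 4.5×0.82 = 14.3 V.
Saturation requires V_DS ≥ V_GS − V_t = 2.54 V; 14.3 ≥ 2.54 ✓.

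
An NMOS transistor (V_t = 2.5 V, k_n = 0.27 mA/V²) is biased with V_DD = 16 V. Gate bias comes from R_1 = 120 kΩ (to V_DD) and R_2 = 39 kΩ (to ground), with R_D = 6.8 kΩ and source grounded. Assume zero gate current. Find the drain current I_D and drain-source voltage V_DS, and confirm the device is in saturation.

V_G = V_DD·R_2/(R_1+R_2) = 16×39/159 = 3.92 V. With the source grounded, V_GS = V_G = 3.92 V.
Assume saturation: I_D = (k_n/2)(V_GS − V_t)² = (0.27/2)×(3.92 − 2.5)² = 0.135×1.42² = 0.274 mA.
V_DS = V_DD − I_D·R_D = 16 − 0.274×6.8 = 14.1 V.
Saturation requires V_DS ≥ V_GS − V_t = 1.42 V; 14.1 ≥ 1.42 ✓.

I_D ≈ 0.27 mA, V_DS ≈ 14 V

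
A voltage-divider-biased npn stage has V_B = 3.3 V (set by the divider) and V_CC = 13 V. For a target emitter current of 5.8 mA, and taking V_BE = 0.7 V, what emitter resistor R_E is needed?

V_E = V_B − V_BE = 3.3 − 0.7 = 2.6 V.
R_E = V_E / I_E = 2.6 / 5.8 = 0.448 kΩ.

R_E ≈ 0.45 kΩ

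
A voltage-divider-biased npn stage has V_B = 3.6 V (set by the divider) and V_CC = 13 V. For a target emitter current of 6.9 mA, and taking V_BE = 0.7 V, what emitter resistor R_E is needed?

V_E = V_B − V_BE = 3.6 − 0.7 = 2.9 V.
R_E = V_E / I_E = 2.9 / 6.9 = 0.42 kΩ.

R_E ≈ 0.42 kΩ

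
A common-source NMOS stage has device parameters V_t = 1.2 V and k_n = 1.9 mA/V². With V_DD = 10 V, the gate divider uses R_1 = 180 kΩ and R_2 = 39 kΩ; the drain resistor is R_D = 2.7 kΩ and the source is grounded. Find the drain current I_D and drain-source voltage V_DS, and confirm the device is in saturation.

I_D ≈ 0.32 mA, V_DS ≈ 9.1 V

V_G = V_DD·R_2/(R_1+R_2) = 10×39/219 = 1.78 V. With the source grounded, V_GS = V_G = 1.78 V.
Assume saturation: I_D = (k_n/2)(V_GS − V_t)² = (1.9/2)×(1.78 − 1.2)² = 0.95×0.581² = 0.32 mA.
V_DS = V_DD − I_D·R_D = 10 − 0.32×2.7 = 9.13 V.
Saturation requires V_DS ≥ V_GS − V_t = 0.581 V; 9.13 ≥ 0.581 ✓.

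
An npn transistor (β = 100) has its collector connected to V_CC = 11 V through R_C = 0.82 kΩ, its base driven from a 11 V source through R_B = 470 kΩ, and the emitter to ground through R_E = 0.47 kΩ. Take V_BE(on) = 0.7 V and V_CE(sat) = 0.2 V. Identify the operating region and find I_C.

Assume active. Base-emitter loop: I_B = (V_BB − V_BE)/(R_B + (β+1)R_E) = (11 − 0.7)/(470 + 101×0.47) = 0.0199 mA.
I_C = β·I_B = 100×0.0199 = 1.99 mA.
V_CE = V_CC − I_C·R_C − I_E·R_E = 11 − 1.99×0.82 − 2.01×0.47 = 8.42 V > V_CE(sat), so the active-region assumption holds.

active; I_C ≈ 2 mA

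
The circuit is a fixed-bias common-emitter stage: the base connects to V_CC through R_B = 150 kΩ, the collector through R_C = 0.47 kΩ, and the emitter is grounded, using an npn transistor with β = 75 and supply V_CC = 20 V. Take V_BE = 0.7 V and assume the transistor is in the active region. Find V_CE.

V_CE ≈ 15 V

Base loop: V_CC = I_B·R_B + V_BE, so I_B = (20 − 0.7)/150 kΩ = 0.129 mA.
In the active region I_C = β·I_B = 75 × 0.129 = 9.65 mA.
Collector loop: V_CE = V_CC − I_C·R_C = 20 − 9.65×0.47 = 15.5 V.
Since V_CE = 15.5 V > V_CE(sat) ≈ 0.2 V, the transistor is in the active region as assumed.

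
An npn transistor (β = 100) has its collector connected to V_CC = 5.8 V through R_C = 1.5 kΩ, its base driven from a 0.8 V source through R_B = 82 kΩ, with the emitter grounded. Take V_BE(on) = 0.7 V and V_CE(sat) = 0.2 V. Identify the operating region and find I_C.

Assume active. Base-emitter loop: I_B = (V_BB − V_BE)/R_B = (0.8 − 0.7)/82 = 0.00122 mA.
I_C = β·I_B = 100×0.00122 = 0.122 mA.
V_CE = V_CC − I_C·R_C = 5.8 − 0.122×1.5 = 5.62 V > V_CE(sat), so the active-region assumption holds.

active; I_C ≈ 0.12 mA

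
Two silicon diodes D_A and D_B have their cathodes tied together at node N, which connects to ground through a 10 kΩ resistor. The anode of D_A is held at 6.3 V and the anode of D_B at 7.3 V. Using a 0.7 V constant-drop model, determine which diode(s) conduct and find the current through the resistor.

Assume both conduct. Then node N would need to be at both 6.3−0.7 = 5.6 V and 7.3−0.7 = 6.6 V, which is impossible.
Assume only D_B conducts: V_N = 7.3 − 0.7 = 6.6 V, so I_R = 6.6/10 = 0.66 mA.
Check D_A: its anode-to-cathode voltage is 6.3 − 6.6 = -0.3 V < 0.7 V, so it is off. The assumption is consistent.

Only D_B conducts; I_R ≈ 0.66 mA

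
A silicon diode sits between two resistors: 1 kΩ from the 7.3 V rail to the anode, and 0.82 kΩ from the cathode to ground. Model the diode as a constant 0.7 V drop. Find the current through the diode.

I ≈ 3.6 mA

The two resistors are in series with the diode, so KVL gives 7.3 = I·1 + 0.7 + I·0.82.
I = (7.3 − 0.7) / (1 + 0.82) kΩ = 6.6 / 1.82 = 3.63 mA.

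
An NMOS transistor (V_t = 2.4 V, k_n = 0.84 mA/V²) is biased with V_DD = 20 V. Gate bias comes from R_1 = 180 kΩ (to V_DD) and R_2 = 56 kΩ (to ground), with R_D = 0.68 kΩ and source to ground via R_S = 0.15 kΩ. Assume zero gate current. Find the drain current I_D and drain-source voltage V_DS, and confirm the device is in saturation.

I_D ≈ 1.8 mA, V_DS ≈ 18 V

V_G = V_DD·R_2/(R_1+R_2) = 20×56/236 = 4.75 V.
Assume saturation: I_D = (k_n/2)(V_GS − V_t)² with V_GS = V_G − I_D·R_S = 4.75 − 0.15·I_D.
Substituting gives 0.00945·I_D² − 1.3·I_D + 2.31 = 0, with roots I_D = 1.81 or 135 mA.
The root I_D = 135 mA gives V_GS = -15.5 V ≤ V_t, so take I_D = 1.81 mA.
Then V_GS = 4.47 V and V_DS = V_DD − I_D(R_D+R_S) = 20 − 1.81×0.83 = 18.5 V.
Saturation requires V_DS ≥ V_GS − V_t = 2.07 V; 18.5 ≥ 2.07 ✓.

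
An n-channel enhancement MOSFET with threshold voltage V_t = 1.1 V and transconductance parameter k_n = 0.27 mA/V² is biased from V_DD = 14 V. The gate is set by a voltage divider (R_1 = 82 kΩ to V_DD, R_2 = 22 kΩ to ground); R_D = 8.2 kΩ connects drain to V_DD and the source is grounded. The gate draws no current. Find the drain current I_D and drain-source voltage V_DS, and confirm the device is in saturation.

I_D ≈ 0.47 mA, V_DS ≈ 10 V

V_G = V_DD·R_2/(R_1+R_2) = 14×22/104 = 2.96 V. With the source grounded, V_GS = V_G = 2.96 V.
Assume saturation: I_D = (k_n/2)(V_GS − V_t)² = (0.27/2)×(2.96 − 1.1)² = 0.135×1.86² = 0.468 mA.
V_DS = V_DD − I_D·R_D = 14 − 0.468×8.2 = 10.2 V.
Saturation requires V_DS ≥ V_GS − V_t = 1.86 V; 10.2 ≥ 1.86 ✓.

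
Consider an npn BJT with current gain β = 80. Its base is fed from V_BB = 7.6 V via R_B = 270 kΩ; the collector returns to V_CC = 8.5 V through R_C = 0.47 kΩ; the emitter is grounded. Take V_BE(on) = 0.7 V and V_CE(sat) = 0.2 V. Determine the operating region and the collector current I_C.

Assume active. Base-emitter loop: I_B = (V_BB − V_BE)/R_B = (7.6 − 0.7)/270 = 0.0256 mA.
I_C = β·I_B = 80×0.0256 = 2.04 mA.
V_CE = V_CC − I_C·R_C = 8.5 − 2.04×0.47 = 7.54 V > V_CE(sat), so the active-region assumption holds.

active; I_C ≈ 2 mA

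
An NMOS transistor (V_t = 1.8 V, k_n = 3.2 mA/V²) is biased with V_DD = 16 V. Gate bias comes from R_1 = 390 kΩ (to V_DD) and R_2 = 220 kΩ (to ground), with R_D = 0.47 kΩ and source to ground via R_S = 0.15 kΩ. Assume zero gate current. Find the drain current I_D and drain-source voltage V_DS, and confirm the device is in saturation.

I_D ≈ 9.9 mA, V_DS ≈ 9.9 V

V_G = V_DD·R_2/(R_1+R_2) = 16×220/610 = 5.77 V.
Assume saturation: I_D = (k_n/2)(V_GS − V_t)² with V_GS = V_G − I_D·R_S = 5.77 − 0.15·I_D.
Substituting gives 0.036·I_D² − 2.91·I_D + 25.2 = 0, with roots I_D = 9.89 or 70.8 mA.
The root I_D = 70.8 mA gives V_GS = -4.85 V ≤ V_t, so take I_D = 9.89 mA.
Then V_GS = 4.29 V and V_DS = V_DD − I_D(R_D+R_S) = 16 − 9.89×0.62 = 9.87 V.
Saturation requires V_DS ≥ V_GS − V_t = 2.49 V; 9.87 ≥ 2.49 ✓.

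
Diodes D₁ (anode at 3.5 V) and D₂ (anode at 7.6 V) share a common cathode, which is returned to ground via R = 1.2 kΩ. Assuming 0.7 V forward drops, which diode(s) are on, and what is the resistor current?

Only D₂ conducts; I_R ≈ 5.8 mA

Assume both conduct. Then node N would need to be at both 3.5−0.7 = 2.8 V and 7.6−0.7 = 6.9 V, which is impossible.
Assume only D₂ conducts: V_N = 7.6 − 0.7 = 6.9 V, so I_R = 6.9/1.2 = 5.75 mA.
Check D₁: its anode-to-cathode voltage is 3.5 − 6.9 = -3.4 V < 0.7 V, so it is off. The assumption is consistent.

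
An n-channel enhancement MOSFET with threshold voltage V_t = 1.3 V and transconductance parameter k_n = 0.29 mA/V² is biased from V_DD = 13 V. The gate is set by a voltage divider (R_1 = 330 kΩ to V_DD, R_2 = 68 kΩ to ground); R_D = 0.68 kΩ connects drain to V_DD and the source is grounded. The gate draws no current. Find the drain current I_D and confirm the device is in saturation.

I_D ≈ 0.12 mA

V_G = V_DD·R_2/(R_1+R_2) = 13×68/398 = 2.22 V. With the source grounded, V_GS = V_G = 2.22 V.
Assume saturation: I_D = (k_n/2)(V_GS − V_t)² = (0.29/2)×(2.22 − 1.3)² = 0.145×0.921² = 0.123 mA.
V_DS = V_DD − I_D·R_D = 13 − 0.123×0.68 = 12.9 V.
Saturation requires V_DS ≥ V_GS − V_t = 0.921 V; 12.9 ≥ 0.921 ✓.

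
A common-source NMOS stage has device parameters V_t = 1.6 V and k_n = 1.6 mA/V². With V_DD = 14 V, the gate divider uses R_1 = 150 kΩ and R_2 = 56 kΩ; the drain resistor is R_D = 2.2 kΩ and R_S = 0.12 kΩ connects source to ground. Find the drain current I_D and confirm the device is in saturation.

I_D ≈ 2.8 mA

V_G = V_DD·R_2/(R_1+R_2) = 14×56/206 = 3.81 V.
Assume saturation: I_D = (k_n/2)(V_GS − V_t)² with V_GS = V_G − I_D·R_S = 3.81 − 0.12·I_D.
Substituting gives 0.0115·I_D² − 1.42·I_D + 3.89 = 0, with roots I_D = 2.8 or 121 mA.
The root I_D = 121 mA gives V_GS = -10.7 V ≤ V_t, so take I_D = 2.8 mA.
Then V_GS = 3.47 V and V_DS = V_DD − I_D(R_D+R_S) = 14 − 2.8×2.32 = 7.51 V.
Saturation requires V_DS ≥ V_GS − V_t = 1.87 V; 7.51 ≥ 1.87 ✓.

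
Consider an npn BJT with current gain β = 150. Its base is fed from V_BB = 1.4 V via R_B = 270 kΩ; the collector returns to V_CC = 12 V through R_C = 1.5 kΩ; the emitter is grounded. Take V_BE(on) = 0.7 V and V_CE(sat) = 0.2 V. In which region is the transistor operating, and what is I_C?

Assume active. Base-emitter loop: I_B = (V_BB − V_BE)/R_B = (1.4 − 0.7)/270 = 0.00259 mA.
I_C = β·I_B = 150×0.00259 = 0.389 mA.
V_CE = V_CC − I_C·R_C = 12 − 0.389×1.5 = 11.4 V > V_CE(sat), so the active-region assumption holds.

active; I_C ≈ 0.39 mA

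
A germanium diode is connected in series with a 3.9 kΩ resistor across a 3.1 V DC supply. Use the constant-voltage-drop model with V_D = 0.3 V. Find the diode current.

I ≈ 0.72 mA

KVL around the loop: 3.1 = V_D + I·R = 0.3 + I × 3.9 kΩ.
So I = (3.1 − 0.3) / 3.9 kΩ = 2.8 / 3.9 = 0.718 mA.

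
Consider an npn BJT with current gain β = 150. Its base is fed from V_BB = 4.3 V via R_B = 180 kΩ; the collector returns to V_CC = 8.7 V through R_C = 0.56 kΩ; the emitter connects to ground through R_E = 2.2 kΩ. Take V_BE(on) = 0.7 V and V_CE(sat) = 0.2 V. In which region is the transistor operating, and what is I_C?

active; I_C ≈ 1.1 mA

Assume active. Base-emitter loop: I_B = (V_BB − V_BE)/(R_B + (β+1)R_E) = (4.3 − 0.7)/(180 + 151×2.2) = 0.00703 mA.
I_C = β·I_B = 150×0.00703 = 1.05 mA.
V_CE = V_CC − I_C·R_C − I_E·R_E = 8.7 − 1.05×0.56 − 1.06×2.2 = 5.77 V > V_CE(sat), so the active-region assumption holds.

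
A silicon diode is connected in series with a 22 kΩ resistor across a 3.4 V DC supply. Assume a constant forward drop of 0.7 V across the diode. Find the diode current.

I ≈ 0.12 mA

KVL around the loop: 3.4 = V_D + I·R = 0.7 + I × 22 kΩ.
So I = (3.4 − 0.7) / 22 kΩ = 2.7 / 22 = 0.123 mA.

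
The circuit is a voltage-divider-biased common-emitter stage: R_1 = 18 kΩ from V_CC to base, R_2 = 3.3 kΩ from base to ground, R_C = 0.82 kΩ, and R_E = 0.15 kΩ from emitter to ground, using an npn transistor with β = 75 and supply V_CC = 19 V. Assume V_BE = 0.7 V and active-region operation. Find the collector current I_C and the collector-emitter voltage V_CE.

Thevenize the base divider: V_Th = V_CC·R_2/(R_1+R_2) = 19×3.3/21.3 = 2.94 V, R_Th = R_1‖R_2 = 2.79 kΩ.
Base-emitter loop: V_Th = I_B·R_Th + V_BE + (β+1)I_B·R_E, so I_B = (2.94 − 0.7) / (2.79 + 76×0.15) = 0.158 mA.
I_C = β·I_B = 75×0.158 = 11.9 mA, and I_E = (β+1)I_B = 12 mA.
V_CE = V_CC − I_C·R_C − I_E·R_E = 19 − 11.9×0.82 − 12×0.15 = 7.47 V.
V_CE = 7.47 V > 0.2 V confirms active-region operation.

I_C ≈ 12 mA, V_CE ≈ 7.5 V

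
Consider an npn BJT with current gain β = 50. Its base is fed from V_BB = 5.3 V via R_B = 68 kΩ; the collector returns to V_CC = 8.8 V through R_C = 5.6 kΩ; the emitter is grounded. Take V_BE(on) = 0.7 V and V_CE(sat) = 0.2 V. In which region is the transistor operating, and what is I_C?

saturation; I_C ≈ 1.5 mA

Assume active: I_B = (5.3 − 0.7)/68 = 0.0676 mA, giving I_C = β·I_B = 3.38 mA.
But then V_CE = 8.8 − 3.38×5.6 = -10.1 V < V_CE(sat) = 0.2 V — impossible in the active region.
So the transistor is saturated. With V_CE = 0.2 V, I_C = (V_CC − 0.2)/R_C = 8.6/5.6 = 1.54 mA.
Check: β·I_B = 3.38 mA > I_C = 1.54 mA, confirming saturation.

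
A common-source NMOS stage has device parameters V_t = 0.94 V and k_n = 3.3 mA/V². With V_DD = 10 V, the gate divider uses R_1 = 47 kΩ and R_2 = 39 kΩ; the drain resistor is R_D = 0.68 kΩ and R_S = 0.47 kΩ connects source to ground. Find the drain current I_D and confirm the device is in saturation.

V_G = V_DD·R_2/(R_1+R_2) = 10×39/86 = 4.53 V.
Assume saturation: I_D = (k_n/2)(V_GS − V_t)² with V_GS = V_G − I_D·R_S = 4.53 − 0.47·I_D.
Substituting gives 0.364·I_D² − 6.58·I_D + 21.3 = 0, with roots I_D = 4.24 or 13.8 mA.
The root I_D = 13.8 mA gives V_GS = -1.95 V ≤ V_t, so take I_D = 4.24 mA.
Then V_GS = 2.54 V and V_DS = V_DD − I_D(R_D+R_S) = 10 − 4.24×1.15 = 5.13 V.
Saturation requires V_DS ≥ V_GS − V_t = 1.6 V; 5.13 ≥ 1.6 ✓.

I_D ≈ 4.2 mA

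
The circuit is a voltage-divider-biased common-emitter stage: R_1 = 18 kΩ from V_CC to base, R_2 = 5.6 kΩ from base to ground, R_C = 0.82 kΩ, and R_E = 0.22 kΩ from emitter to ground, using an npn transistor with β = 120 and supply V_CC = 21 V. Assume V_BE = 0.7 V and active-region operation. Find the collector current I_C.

Thevenize the base divider: V_Th = V_CC·R_2/(R_1+R_2) = 21×5.6/23.6 = 4.98 V, R_Th = R_1‖R_2 = 4.27 kΩ.
Base-emitter loop: V_Th = I_B·R_Th + V_BE + (β+1)I_B·R_E, so I_B = (4.98 − 0.7) / (4.27 + 121×0.22) = 0.139 mA.
I_C = β·I_B = 120×0.139 = 16.6 mA, and I_E = (β+1)I_B = 16.8 mA.
V_CE = V_CC − I_C·R_C − I_E·R_E = 21 − 16.6×0.82 − 16.8×0.22 = 3.67 V.
V_CE = 3.67 V > 0.2 V confirms active-region operation.

I_C ≈ 17 mA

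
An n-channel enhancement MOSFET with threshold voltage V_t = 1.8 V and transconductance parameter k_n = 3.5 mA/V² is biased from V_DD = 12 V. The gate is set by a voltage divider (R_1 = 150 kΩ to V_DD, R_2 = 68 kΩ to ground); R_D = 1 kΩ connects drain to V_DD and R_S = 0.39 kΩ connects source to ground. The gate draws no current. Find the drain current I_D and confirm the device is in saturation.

I_D ≈ 2.1 mA

V_G = V_DD·R_2/(R_1+R_2) = 12×68/218 = 3.74 V.
Assume saturation: I_D = (k_n/2)(V_GS − V_t)² with V_GS = V_G − I_D·R_S = 3.74 − 0.39·I_D.
Substituting gives 0.266·I_D² − 3.65·I_D + 6.61 = 0, with roots I_D = 2.14 or 11.6 mA.
The root I_D = 11.6 mA gives V_GS = -0.772 V ≤ V_t, so take I_D = 2.14 mA.
Then V_GS = 2.91 V and V_DS = V_DD − I_D(R_D+R_S) = 12 − 2.14×1.39 = 9.02 V.
Saturation requires V_DS ≥ V_GS − V_t = 1.11 V; 9.02 ≥ 1.11 ✓.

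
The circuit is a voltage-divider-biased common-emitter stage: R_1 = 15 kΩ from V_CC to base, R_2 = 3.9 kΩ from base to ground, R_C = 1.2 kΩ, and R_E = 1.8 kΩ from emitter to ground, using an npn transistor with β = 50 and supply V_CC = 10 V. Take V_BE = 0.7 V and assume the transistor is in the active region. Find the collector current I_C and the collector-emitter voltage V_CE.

I_C ≈ 0.72 mA, V_CE ≈ 7.8 V

Thevenize the base divider: V_Th = V_CC·R_2/(R_1+R_2) = 10×3.9/18.9 = 2.06 V, R_Th = R_1‖R_2 = 3.1 kΩ.
Base-emitter loop: V_Th = I_B·R_Th + V_BE + (β+1)I_B·R_E, so I_B = (2.06 − 0.7) / (3.1 + 51×1.8) = 0.0144 mA.
I_C = β·I_B = 50×0.0144 = 0.718 mA, and I_E = (β+1)I_B = 0.733 mA.
V_CE = V_CC − I_C·R_C − I_E·R_E = 10 − 0.718×1.2 − 0.733×1.8 = 7.82 V.
V_CE = 7.82 V > 0.2 V confirms active-region operation.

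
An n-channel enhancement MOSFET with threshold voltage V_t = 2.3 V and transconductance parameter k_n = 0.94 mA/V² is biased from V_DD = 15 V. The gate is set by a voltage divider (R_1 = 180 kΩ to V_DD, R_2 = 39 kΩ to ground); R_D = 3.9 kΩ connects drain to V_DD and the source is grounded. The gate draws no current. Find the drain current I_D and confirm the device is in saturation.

I_D ≈ 0.065 mA

V_G = V_DD·R_2/(R_1+R_2) = 15×39/219 = 2.67 V. With the source grounded, V_GS = V_G = 2.67 V.
Assume saturation: I_D = (k_n/2)(V_GS − V_t)² = (0.94/2)×(2.67 − 2.3)² = 0.47×0.371² = 0.0648 mA.
V_DS = V_DD − I_D·R_D = 15 − 0.0648×3.9 = 14.7 V.
Saturation requires V_DS ≥ V_GS − V_t = 0.371 V; 14.7 ≥ 0.371 ✓.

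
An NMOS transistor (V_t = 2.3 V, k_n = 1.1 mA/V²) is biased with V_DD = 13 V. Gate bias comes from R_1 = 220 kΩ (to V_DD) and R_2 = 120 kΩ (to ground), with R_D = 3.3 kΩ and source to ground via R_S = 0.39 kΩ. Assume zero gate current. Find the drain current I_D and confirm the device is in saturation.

I_D ≈ 1.6 mA

V_G = V_DD·R_2/(R_1+R_2) = 13×120/340 = 4.59 V.
Assume saturation: I_D = (k_n/2)(V_GS − V_t)² with V_GS = V_G − I_D·R_S = 4.59 − 0.39·I_D.
Substituting gives 0.0837·I_D² − 1.98·I_D + 2.88 = 0, with roots I_D = 1.56 or 22.1 mA.
The root I_D = 22.1 mA gives V_GS = -4.04 V ≤ V_t, so take I_D = 1.56 mA.
Then V_GS = 3.98 V and V_DS = V_DD − I_D(R_D+R_S) = 13 − 1.56×3.69 = 7.26 V.
Saturation requires V_DS ≥ V_GS − V_t = 1.68 V; 7.26 ≥ 1.68 ✓.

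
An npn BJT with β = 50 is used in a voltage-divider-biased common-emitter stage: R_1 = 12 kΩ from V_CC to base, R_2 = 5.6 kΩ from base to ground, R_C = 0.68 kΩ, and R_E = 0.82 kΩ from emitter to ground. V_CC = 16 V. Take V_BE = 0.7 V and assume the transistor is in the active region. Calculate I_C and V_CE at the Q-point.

Thevenize the base divider: V_Th = V_CC·R_2/(R_1+R_2) = 16×5.6/17.6 = 5.09 V, R_Th = R_1‖R_2 = 3.82 kΩ.
Base-emitter loop: V_Th = I_B·R_Th + V_BE + (β+1)I_B·R_E, so I_B = (5.09 − 0.7) / (3.82 + 51×0.82) = 0.0962 mA.
I_C = β·I_B = 50×0.0962 = 4.81 mA, and I_E = (β+1)I_B = 4.91 mA.
V_CE = V_CC − I_C·R_C − I_E·R_E = 16 − 4.81×0.68 − 4.91×0.82 = 8.71 V.
V_CE = 8.71 V > 0.2 V confirms active-region operation.

I_C ≈ 4.8 mA, V_CE ≈ 8.7 V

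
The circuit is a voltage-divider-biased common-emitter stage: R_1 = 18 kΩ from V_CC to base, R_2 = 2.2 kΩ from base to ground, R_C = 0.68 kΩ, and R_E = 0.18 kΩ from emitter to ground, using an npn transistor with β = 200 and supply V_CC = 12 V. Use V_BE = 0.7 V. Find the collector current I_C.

Thevenize the base divider: V_Th = V_CC·R_2/(R_1+R_2) = 12×2.2/20.2 = 1.31 V, R_Th = R_1‖R_2 = 1.96 kΩ.
Base-emitter loop: V_Th = I_B·R_Th + V_BE + (β+1)I_B·R_E, so I_B = (1.31 − 0.7) / (1.96 + 201×0.18) = 0.0159 mA.
I_C = β·I_B = 200×0.0159 = 3.18 mA, and I_E = (β+1)I_B = 3.2 mA.
V_CE = V_CC − I_C·R_C − I_E·R_E = 12 − 3.18×0.68 − 3.2×0.18 = 9.26 V.
V_CE = 9.26 V > 0.2 V confirms active-region operation.

I_C ≈ 3.2 mA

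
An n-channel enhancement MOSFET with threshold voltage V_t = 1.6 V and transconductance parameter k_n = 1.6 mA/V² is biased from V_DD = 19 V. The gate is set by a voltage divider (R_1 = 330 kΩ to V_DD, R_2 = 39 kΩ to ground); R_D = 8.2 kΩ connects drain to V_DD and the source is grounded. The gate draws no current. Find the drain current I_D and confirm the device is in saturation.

I_D ≈ 0.13 mA

V_G = V_DD·R_2/(R_1+R_2) = 19×39/369 = 2.01 V. With the source grounded, V_GS = V_G = 2.01 V.
Assume saturation: I_D = (k_n/2)(V_GS − V_t)² = (1.6/2)×(2.01 − 1.6)² = 0.8×0.408² = 0.133 mA.
V_DS = V_DD − I_D·R_D = 19 − 0.133×8.2 = 17.9 V.
Saturation requires V_DS ≥ V_GS − V_t = 0.408 V; 17.9 ≥ 0.408 ✓.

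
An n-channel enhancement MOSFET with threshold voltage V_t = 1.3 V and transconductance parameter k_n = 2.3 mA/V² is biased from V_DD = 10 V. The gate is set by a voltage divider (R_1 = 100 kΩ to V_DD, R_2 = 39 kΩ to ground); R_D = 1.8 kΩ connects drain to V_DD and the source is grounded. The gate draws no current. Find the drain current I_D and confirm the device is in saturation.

V_G = V_DD·R_2/(R_1+R_2) = 10×39/139 = 2.81 V. With the source grounded, V_GS = V_G = 2.81 V.
Assume saturation: I_D = (k_n/2)(V_GS − V_t)² = (2.3/2)×(2.81 − 1.3)² = 1.15×1.51² = 2.61 mA.
V_DS = V_DD − I_D·R_D = 10 − 2.61×1.8 = 5.31 V.
Saturation requires V_DS ≥ V_GS − V_t = 1.51 V; 5.31 ≥ 1.51 ✓.

I_D ≈ 2.6 mA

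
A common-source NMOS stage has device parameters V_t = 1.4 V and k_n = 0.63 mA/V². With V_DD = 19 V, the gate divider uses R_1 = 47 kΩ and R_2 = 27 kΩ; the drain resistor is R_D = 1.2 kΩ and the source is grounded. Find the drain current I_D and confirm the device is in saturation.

V_G = V_DD·R_2/(R_1+R_2) = 19×27/74 = 6.93 V. With the source grounded, V_GS = V_G = 6.93 V.
Assume saturation: I_D = (k_n/2)(V_GS − V_t)² = (0.63/2)×(6.93 − 1.4)² = 0.315×5.53² = 9.64 mA.
V_DS = V_DD − I_D·R_D = 19 − 9.64×1.2 = 7.43 V.
Saturation requires V_DS ≥ V_GS − V_t = 5.53 V; 7.43 ≥ 5.53 ✓.

I_D ≈ 9.6 mA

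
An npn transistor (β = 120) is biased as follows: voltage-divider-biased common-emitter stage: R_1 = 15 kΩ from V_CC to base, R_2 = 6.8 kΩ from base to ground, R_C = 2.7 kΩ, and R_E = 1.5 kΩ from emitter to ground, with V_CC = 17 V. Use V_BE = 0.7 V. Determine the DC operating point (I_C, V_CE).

I_C ≈ 3 mA, V_CE ≈ 4.5 V

Thevenize the base divider: V_Th = V_CC·R_2/(R_1+R_2) = 17×6.8/21.8 = 5.3 V, R_Th = R_1‖R_2 = 4.68 kΩ.
Base-emitter loop: V_Th = I_B·R_Th + V_BE + (β+1)I_B·R_E, so I_B = (5.3 − 0.7) / (4.68 + 121×1.5) = 0.0247 mA.
I_C = β·I_B = 120×0.0247 = 2.97 mA, and I_E = (β+1)I_B = 2.99 mA.
V_CE = V_CC − I_C·R_C − I_E·R_E = 17 − 2.97×2.7 − 2.99×1.5 = 4.5 V.
V_CE = 4.5 V > 0.2 V confirms active-region operation.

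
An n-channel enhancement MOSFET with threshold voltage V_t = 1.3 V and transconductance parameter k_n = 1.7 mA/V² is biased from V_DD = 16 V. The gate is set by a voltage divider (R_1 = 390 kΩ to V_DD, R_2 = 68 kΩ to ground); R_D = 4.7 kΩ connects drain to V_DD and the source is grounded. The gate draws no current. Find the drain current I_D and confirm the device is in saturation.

V_G = V_DD·R_2/(R_1+R_2) = 16×68/458 = 2.38 V. With the source grounded, V_GS = V_G = 2.38 V.
Assume saturation: I_D = (k_n/2)(V_GS − V_t)² = (1.7/2)×(2.38 − 1.3)² = 0.85×1.08² = 0.983 mA.
V_DS = V_DD − I_D·R_D = 16 − 0.983×4.7 = 11.4 V.
Saturation requires V_DS ≥ V_GS − V_t = 1.08 V; 11.4 ≥ 1.08 ✓.

I_D ≈ 0.98 mA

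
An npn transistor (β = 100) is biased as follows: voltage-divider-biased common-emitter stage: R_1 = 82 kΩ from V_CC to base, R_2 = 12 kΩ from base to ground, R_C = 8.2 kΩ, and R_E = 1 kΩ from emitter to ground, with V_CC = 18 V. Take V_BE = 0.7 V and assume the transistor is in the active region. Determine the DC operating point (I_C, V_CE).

I_C ≈ 1.4 mA, V_CE ≈ 4.8 V

Thevenize the base divider: V_Th = V_CC·R_2/(R_1+R_2) = 18×12/94 = 2.3 V, R_Th = R_1‖R_2 = 10.5 kΩ.
Base-emitter loop: V_Th = I_B·R_Th + V_BE + (β+1)I_B·R_E, so I_B = (2.3 − 0.7) / (10.5 + 101×1) = 0.0143 mA.
I_C = β·I_B = 100×0.0143 = 1.43 mA, and I_E = (β+1)I_B = 1.45 mA.
V_CE = V_CC − I_C·R_C − I_E·R_E = 18 − 1.43×8.2 − 1.45×1 = 4.8 V.
V_CE = 4.8 V > 0.2 V confirms active-region operation.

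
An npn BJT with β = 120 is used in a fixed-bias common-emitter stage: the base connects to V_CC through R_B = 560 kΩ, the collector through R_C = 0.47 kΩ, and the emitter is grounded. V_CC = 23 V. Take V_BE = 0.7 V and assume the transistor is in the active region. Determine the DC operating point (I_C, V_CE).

Base loop: V_CC = I_B·R_B + V_BE, so I_B = (23 − 0.7)/560 kΩ = 0.0398 mA.
In the active region I_C = β·I_B = 120 × 0.0398 = 4.78 mA.
Collector loop: V_CE = V_CC − I_C·R_C = 23 − 4.78×0.47 = 20.8 V.
Since V_CE = 20.8 V > V_CE(sat) ≈ 0.2 V, the transistor is in the active region as assumed.

I_C ≈ 4.8 mA, V_CE ≈ 21 V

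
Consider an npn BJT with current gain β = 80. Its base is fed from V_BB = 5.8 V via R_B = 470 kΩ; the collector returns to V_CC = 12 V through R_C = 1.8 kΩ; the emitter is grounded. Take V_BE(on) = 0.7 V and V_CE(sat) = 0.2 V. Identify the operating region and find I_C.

Assume active. Base-emitter loop: I_B = (V_BB − V_BE)/R_B = (5.8 − 0.7)/470 = 0.0109 mA.
I_C = β·I_B = 80×0.0109 = 0.868 mA.
V_CE = V_CC − I_C·R_C = 12 − 0.868×1.8 = 10.4 V > V_CE(sat), so the active-region assumption holds.

active; I_C ≈ 0.87 mA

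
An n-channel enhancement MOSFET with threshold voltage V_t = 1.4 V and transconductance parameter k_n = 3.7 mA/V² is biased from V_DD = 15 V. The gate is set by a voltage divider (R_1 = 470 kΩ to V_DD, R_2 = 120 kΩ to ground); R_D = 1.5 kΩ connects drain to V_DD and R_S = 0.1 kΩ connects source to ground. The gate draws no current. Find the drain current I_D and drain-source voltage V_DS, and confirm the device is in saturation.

I_D ≈ 3.3 mA, V_DS ≈ 9.8 V

V_G = V_DD·R_2/(R_1+R_2) = 15×120/590 = 3.05 V.
Assume saturation: I_D = (k_n/2)(V_GS − V_t)² with V_GS = V_G − I_D·R_S = 3.05 − 0.1·I_D.
Substituting gives 0.0185·I_D² − 1.61·I_D + 5.04 = 0, with roots I_D = 3.25 or 83.8 mA.
The root I_D = 83.8 mA gives V_GS = -5.33 V ≤ V_t, so take I_D = 3.25 mA.
Then V_GS = 2.73 V and V_DS = V_DD − I_D(R_D+R_S) = 15 − 3.25×1.6 = 9.8 V.
Saturation requires V_DS ≥ V_GS − V_t = 1.33 V; 9.8 ≥ 1.33 ✓.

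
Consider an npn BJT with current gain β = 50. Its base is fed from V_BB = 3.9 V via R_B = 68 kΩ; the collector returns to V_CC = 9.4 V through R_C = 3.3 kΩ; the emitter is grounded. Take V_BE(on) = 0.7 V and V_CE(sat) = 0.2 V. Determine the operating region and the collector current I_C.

active; I_C ≈ 2.4 mA

Assume active. Base-emitter loop: I_B = (V_BB − V_BE)/R_B = (3.9 − 0.7)/68 = 0.0471 mA.
I_C = β·I_B = 50×0.0471 = 2.35 mA.
V_CE = V_CC − I_C·R_C = 9.4 − 2.35×3.3 = 1.64 V > V_CE(sat), so the active-region assumption holds.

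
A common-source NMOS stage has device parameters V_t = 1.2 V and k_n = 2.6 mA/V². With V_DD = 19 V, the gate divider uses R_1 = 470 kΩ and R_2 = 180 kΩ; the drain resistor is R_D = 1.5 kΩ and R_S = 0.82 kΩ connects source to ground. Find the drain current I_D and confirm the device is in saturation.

I_D ≈ 3.1 mA

V_G = V_DD·R_2/(R_1+R_2) = 19×180/650 = 5.26 V.
Assume saturation: I_D = (k_n/2)(V_GS − V_t)² with V_GS = V_G − I_D·R_S = 5.26 − 0.82·I_D.
Substituting gives 0.874·I_D² − 9.66·I_D + 21.4 = 0, with roots I_D = 3.08 or 7.97 mA.
The root I_D = 7.97 mA gives V_GS = -1.28 V ≤ V_t, so take I_D = 3.08 mA.
Then V_GS = 2.74 V and V_DS = V_DD − I_D(R_D+R_S) = 19 − 3.08×2.32 = 11.9 V.
Saturation requires V_DS ≥ V_GS − V_t = 1.54 V; 11.9 ≥ 1.54 ✓.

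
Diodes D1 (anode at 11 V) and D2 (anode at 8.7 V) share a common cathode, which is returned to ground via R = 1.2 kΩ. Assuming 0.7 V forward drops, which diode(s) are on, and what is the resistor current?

Assume both conduct. Then node N would need to be at both 11−0.7 = 10.3 V and 8.7−0.7 = 8 V, which is impossible.
Assume only D1 conducts: V_N = 11 − 0.7 = 10.3 V, so I_R = 10.3/1.2 = 8.58 mA.
Check D2: its anode-to-cathode voltage is 8.7 − 10.3 = -1.6 V < 0.7 V, so it is off. The assumption is consistent.

Only D1 conducts; I_R ≈ 8.6 mA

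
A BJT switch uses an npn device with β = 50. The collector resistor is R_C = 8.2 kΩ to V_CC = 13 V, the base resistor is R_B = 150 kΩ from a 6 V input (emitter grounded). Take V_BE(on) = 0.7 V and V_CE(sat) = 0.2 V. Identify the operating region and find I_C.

Assume active: I_B = (6 − 0.7)/150 = 0.0353 mA, giving I_C = β·I_B = 1.77 mA.
But then V_CE = 13 − 1.77×8.2 = -1.49 V < V_CE(sat) = 0.2 V — impossible in the active region.
So the transistor is saturated. With V_CE = 0.2 V, I_C = (V_CC − 0.2)/R_C = 12.8/8.2 = 1.56 mA.
Check: β·I_B = 1.77 mA > I_C = 1.56 mA, confirming saturation.

saturation; I_C ≈ 1.6 mA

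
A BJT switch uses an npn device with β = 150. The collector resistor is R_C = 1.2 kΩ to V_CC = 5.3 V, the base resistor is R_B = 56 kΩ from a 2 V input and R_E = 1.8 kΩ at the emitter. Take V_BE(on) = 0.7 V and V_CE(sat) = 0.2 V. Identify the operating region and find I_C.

active; I_C ≈ 0.59 mA

Assume active. Base-emitter loop: I_B = (V_BB − V_BE)/(R_B + (β+1)R_E) = (2 − 0.7)/(56 + 151×1.8) = 0.00397 mA.
I_C = β·I_B = 150×0.00397 = 0.595 mA.
V_CE = V_CC − I_C·R_C − I_E·R_E = 5.3 − 0.595×1.2 − 0.599×1.8 = 3.51 V > V_CE(sat), so the active-region assumption holds.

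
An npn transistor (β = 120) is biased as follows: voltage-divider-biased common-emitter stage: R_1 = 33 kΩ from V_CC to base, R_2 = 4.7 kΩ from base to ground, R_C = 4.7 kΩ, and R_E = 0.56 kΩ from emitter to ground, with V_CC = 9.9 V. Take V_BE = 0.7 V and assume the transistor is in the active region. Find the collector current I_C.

Thevenize the base divider: V_Th = V_CC·R_2/(R_1+R_2) = 9.9×4.7/37.7 = 1.23 V, R_Th = R_1‖R_2 = 4.11 kΩ.
Base-emitter loop: V_Th = I_B·R_Th + V_BE + (β+1)I_B·R_E, so I_B = (1.23 − 0.7) / (4.11 + 121×0.56) = 0.00743 mA.
I_C = β·I_B = 120×0.00743 = 0.892 mA, and I_E = (β+1)I_B = 0.899 mA.
V_CE = V_CC − I_C·R_C − I_E·R_E = 9.9 − 0.892×4.7 − 0.899×0.56 = 5.2 V.
V_CE = 5.2 V > 0.2 V confirms active-region operation.

I_C ≈ 0.89 mA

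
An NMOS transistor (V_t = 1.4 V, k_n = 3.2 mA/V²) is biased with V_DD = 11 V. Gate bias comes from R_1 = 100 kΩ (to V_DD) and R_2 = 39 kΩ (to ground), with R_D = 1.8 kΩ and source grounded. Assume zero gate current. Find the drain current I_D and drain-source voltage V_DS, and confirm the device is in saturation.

I_D ≈ 4.5 mA, V_DS ≈ 2.8 V

V_G = V_DD·R_2/(R_1+R_2) = 11×39/139 = 3.09 V. With the source grounded, V_GS = V_G = 3.09 V.
Assume saturation: I_D = (k_n/2)(V_GS − V_t)² = (3.2/2)×(3.09 − 1.4)² = 1.6×1.69² = 4.55 mA.
V_DS = V_DD − I_D·R_D = 11 − 4.55×1.8 = 2.81 V.
Saturation requires V_DS ≥ V_GS − V_t = 1.69 V; 2.81 ≥ 1.69 ✓.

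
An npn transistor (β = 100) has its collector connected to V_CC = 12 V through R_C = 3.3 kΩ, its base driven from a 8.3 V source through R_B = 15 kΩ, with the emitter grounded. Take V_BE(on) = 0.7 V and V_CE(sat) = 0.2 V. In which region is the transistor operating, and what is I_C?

Assume active: I_B = (8.3 − 0.7)/15 = 0.507 mA, giving I_C = β·I_B = 50.7 mA.
But then V_CE = 12 − 50.7×3.3 = -155 V < V_CE(sat) = 0.2 V — impossible in the active region.
So the transistor is saturated. With V_CE = 0.2 V, I_C = (V_CC − 0.2)/R_C = 11.8/3.3 = 3.58 mA.
Check: β·I_B = 50.7 mA > I_C = 3.58 mA, confirming saturation.

saturation; I_C ≈ 3.6 mA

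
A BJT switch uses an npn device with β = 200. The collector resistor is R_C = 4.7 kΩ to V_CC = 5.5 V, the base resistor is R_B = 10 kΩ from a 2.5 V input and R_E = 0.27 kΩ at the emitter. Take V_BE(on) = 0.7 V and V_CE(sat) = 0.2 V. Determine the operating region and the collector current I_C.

Assume active: I_B = (2.5 − 0.7)/(10 + 201×0.27) = 0.028 mA, I_C = β·I_B = 5.6 mA.
Then V_CE = 5.5 − 5.6×4.7 − 5.63×0.27 = -22.3 V < 0.2 V — the active assumption fails.
Re-solve with V_CE = 0.2 V. KCL at the emitter: V_E/R_E = (V_BB−0.7−V_E)/R_B + (V_CC−0.2−V_E)/R_C, giving V_E = 0.326 V.
I_C = (V_CC − 0.2 − V_E)/R_C = (5.3 − 0.326)/4.7 = 1.06 mA.
Check: I_B = (1.8 − 0.326)/10 = 0.147 mA, and β·I_B = 29.5 mA > I_C, confirming saturation.

saturation; I_C ≈ 1.1 mA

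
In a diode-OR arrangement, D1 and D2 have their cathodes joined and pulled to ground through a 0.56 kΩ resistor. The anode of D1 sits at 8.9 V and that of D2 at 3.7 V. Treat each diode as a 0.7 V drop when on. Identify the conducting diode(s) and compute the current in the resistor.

Only D1 conducts; I_R ≈ 15 mA

Assume both conduct. Then node N would need to be at both 8.9−0.7 = 8.2 V and 3.7−0.7 = 3 V, which is impossible.
Assume only D1 conducts: V_N = 8.9 − 0.7 = 8.2 V, so I_R = 8.2/0.56 = 14.6 mA.
Check D2: its anode-to-cathode voltage is 3.7 − 8.2 = -4.5 V < 0.7 V, so it is off. The assumption is consistent.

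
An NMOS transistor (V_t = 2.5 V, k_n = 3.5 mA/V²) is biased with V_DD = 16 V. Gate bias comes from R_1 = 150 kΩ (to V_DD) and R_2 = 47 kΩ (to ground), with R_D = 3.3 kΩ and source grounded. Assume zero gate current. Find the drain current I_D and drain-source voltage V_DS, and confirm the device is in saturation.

I_D ≈ 3 mA, V_DS ≈ 6 V

V_G = V_DD·R_2/(R_1+R_2) = 16×47/197 = 3.82 V. With the source grounded, V_GS = V_G = 3.82 V.
Assume saturation: I_D = (k_n/2)(V_GS − V_t)² = (3.5/2)×(3.82 − 2.5)² = 1.75×1.32² = 3.04 mA.
V_DS = V_DD − I_D·R_D = 16 − 3.04×3.3 = 5.98 V.
Saturation requires V_DS ≥ V_GS − V_t = 1.32 V; 5.98 ≥ 1.32 ✓.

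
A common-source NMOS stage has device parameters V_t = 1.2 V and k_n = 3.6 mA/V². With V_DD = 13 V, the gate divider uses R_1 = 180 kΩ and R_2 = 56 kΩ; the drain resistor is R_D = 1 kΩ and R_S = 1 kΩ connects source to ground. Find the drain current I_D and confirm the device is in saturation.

I_D ≈ 1.1 mA

V_G = V_DD·R_2/(R_1+R_2) = 13×56/236 = 3.08 V.
Assume saturation: I_D = (k_n/2)(V_GS − V_t)² with V_GS = V_G − I_D·R_S = 3.08 − 1·I_D.
Substituting gives 1.8·I_D² − 7.79·I_D + 6.39 = 0, with roots I_D = 1.1 or 3.22 mA.
The root I_D = 3.22 mA gives V_GS = -0.138 V ≤ V_t, so take I_D = 1.1 mA.
Then V_GS = 1.98 V and V_DS = V_DD − I_D(R_D+R_S) = 13 − 1.1×2 = 10.8 V.
Saturation requires V_DS ≥ V_GS − V_t = 0.783 V; 10.8 ≥ 0.783 ✓.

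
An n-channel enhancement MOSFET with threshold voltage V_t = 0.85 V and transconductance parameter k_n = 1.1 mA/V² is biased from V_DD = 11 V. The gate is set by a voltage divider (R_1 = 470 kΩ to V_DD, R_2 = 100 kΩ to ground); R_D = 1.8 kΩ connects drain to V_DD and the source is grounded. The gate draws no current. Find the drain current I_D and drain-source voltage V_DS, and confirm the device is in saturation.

I_D ≈ 0.64 mA, V_DS ≈ 9.8 V

V_G = V_DD·R_2/(R_1+R_2) = 11×100/570 = 1.93 V. With the source grounded, V_GS = V_G = 1.93 V.
Assume saturation: I_D = (k_n/2)(V_GS − V_t)² = (1.1/2)×(1.93 − 0.85)² = 0.55×1.08² = 0.641 mA.
V_DS = V_DD − I_D·R_D = 11 − 0.641×1.8 = 9.85 V.
Saturation requires V_DS ≥ V_GS − V_t = 1.08 V; 9.85 ≥ 1.08 ✓.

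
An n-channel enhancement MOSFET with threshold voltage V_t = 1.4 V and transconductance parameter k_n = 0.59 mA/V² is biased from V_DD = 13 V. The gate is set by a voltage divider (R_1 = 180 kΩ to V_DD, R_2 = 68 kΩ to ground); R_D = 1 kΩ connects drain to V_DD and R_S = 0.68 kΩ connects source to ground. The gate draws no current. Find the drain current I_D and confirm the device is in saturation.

I_D ≈ 0.78 mA

V_G = V_DD·R_2/(R_1+R_2) = 13×68/248 = 3.56 V.
Assume saturation: I_D = (k_n/2)(V_GS − V_t)² with V_GS = V_G − I_D·R_S = 3.56 − 0.68·I_D.
Substituting gives 0.136·I_D² − 1.87·I_D + 1.38 = 0, with roots I_D = 0.785 or 12.9 mA.
The root I_D = 12.9 mA gives V_GS = -5.22 V ≤ V_t, so take I_D = 0.785 mA.
Then V_GS = 3.03 V and V_DS = V_DD − I_D(R_D+R_S) = 13 − 0.785×1.68 = 11.7 V.
Saturation requires V_DS ≥ V_GS − V_t = 1.63 V; 11.7 ≥ 1.63 ✓.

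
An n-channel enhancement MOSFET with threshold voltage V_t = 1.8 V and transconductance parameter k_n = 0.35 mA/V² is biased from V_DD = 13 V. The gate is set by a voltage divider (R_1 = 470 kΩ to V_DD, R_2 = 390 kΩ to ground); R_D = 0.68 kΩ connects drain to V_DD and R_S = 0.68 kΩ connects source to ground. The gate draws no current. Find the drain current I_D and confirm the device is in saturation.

I_D ≈ 1.6 mA

V_G = V_DD·R_2/(R_1+R_2) = 13×390/860 = 5.9 V.
Assume saturation: I_D = (k_n/2)(V_GS − V_t)² with V_GS = V_G − I_D·R_S = 5.9 − 0.68·I_D.
Substituting gives 0.0809·I_D² − 1.97·I_D + 2.94 = 0, with roots I_D = 1.59 or 22.8 mA.
The root I_D = 22.8 mA gives V_GS = -9.62 V ≤ V_t, so take I_D = 1.59 mA.
Then V_GS = 4.81 V and V_DS = V_DD − I_D(R_D+R_S) = 13 − 1.59×1.36 = 10.8 V.
Saturation requires V_DS ≥ V_GS − V_t = 3.01 V; 10.8 ≥ 3.01 ✓.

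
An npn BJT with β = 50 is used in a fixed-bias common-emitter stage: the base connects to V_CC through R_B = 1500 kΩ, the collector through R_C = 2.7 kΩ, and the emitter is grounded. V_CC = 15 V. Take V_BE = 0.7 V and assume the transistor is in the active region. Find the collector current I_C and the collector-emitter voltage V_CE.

Base loop: V_CC = I_B·R_B + V_BE, so I_B = (15 − 0.7)/1500 kΩ = 0.00953 mA.
In the active region I_C = β·I_B = 50 × 0.00953 = 0.477 mA.
Collector loop: V_CE = V_CC − I_C·R_C = 15 − 0.477×2.7 = 13.7 V.
Since V_CE = 13.7 V > V_CE(sat) ≈ 0.2 V, the transistor is in the active region as assumed.

I_C ≈ 0.48 mA, V_CE ≈ 14 V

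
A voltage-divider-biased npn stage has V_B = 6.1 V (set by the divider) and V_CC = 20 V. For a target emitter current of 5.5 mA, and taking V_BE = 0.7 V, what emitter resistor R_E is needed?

R_E ≈ 0.98 kΩ

V_E = V_B − V_BE = 6.1 − 0.7 = 5.4 V.
R_E = V_E / I_E = 5.4 / 5.5 = 0.982 kΩ.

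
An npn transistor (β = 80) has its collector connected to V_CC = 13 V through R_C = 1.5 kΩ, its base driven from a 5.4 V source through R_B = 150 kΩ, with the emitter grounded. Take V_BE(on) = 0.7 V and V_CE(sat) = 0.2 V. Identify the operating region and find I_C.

Assume active. Base-emitter loop: I_B = (V_BB − V_BE)/R_B = (5.4 − 0.7)/150 = 0.0313 mA.
I_C = β·I_B = 80×0.0313 = 2.51 mA.
V_CE = V_CC − I_C·R_C = 13 − 2.51×1.5 = 9.24 V > V_CE(sat), so the active-region assumption holds.

active; I_C ≈ 2.5 mA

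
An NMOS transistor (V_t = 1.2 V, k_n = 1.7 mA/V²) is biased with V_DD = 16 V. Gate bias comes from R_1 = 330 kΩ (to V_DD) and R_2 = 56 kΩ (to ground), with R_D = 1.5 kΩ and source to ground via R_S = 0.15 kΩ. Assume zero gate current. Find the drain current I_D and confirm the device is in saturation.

V_G = V_DD·R_2/(R_1+R_2) = 16×56/386 = 2.32 V.
Assume saturation: I_D = (k_n/2)(V_GS − V_t)² with V_GS = V_G − I_D·R_S = 2.32 − 0.15·I_D.
Substituting gives 0.0191·I_D² − 1.29·I_D + 1.07 = 0, with roots I_D = 0.842 or 66.4 mA.
The root I_D = 66.4 mA gives V_GS = -7.64 V ≤ V_t, so take I_D = 0.842 mA.
Then V_GS = 2.2 V and V_DS = V_DD − I_D(R_D+R_S) = 16 − 0.842×1.65 = 14.6 V.
Saturation requires V_DS ≥ V_GS − V_t = 0.995 V; 14.6 ≥ 0.995 ✓.

I_D ≈ 0.84 mA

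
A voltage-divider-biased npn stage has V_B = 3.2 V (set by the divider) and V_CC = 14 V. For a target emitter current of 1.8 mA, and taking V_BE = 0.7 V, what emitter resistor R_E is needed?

R_E ≈ 1.4 kΩ

V_E = V_B − V_BE = 3.2 − 0.7 = 2.5 V.
R_E = V_E / I_E = 2.5 / 1.8 = 1.39 kΩ.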